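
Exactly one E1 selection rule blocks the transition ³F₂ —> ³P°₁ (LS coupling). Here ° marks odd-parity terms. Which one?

the ΔL = 0, ±1 rule

Initial level: S=1, L=3, J=2, parity even. Final level: S=1, L=1, J=1, parity odd.
Parity must change: even → odd — ✓.
ΔS = 0: S: 1 → 1 — ✓.
ΔL = 0, ±1 (not L=0↔0): L: 3 → 1, ΔL = -2 — ✗.
ΔJ = 0, ±1 (not J=0↔0): J: 2 → 1, ΔJ = -1 — ✓.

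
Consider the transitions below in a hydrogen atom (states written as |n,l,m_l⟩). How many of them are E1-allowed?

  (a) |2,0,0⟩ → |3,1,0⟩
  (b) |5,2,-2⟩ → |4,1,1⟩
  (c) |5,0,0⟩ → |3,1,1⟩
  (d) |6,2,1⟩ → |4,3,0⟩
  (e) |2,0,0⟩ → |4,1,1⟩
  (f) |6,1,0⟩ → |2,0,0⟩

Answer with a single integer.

(a) allowed
(b) forbidden — Δm_l = +3 (E1 requires Δm_l = 0, ±1)
(c) allowed
(d) allowed
(e) allowed
(f) allowed
Total allowed: 5 of 6.

5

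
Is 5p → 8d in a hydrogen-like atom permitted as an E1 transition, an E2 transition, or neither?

E1

Δl = 2 − 1 = +1; l_i + l_f = 3.
E1 (Δl = ±1): satisfied.
E2 (Δl = 0,±2, l_i+l_f ≥ 2): not satisfied.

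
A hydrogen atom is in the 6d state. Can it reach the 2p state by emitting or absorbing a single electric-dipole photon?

allowed

Initial l = 2, final l = 1, so Δl = -1. E1 requires Δl = ±1: ok.
All E1 selection rules are satisfied.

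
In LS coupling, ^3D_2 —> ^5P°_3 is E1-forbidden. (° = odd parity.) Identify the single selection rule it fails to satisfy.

Initial level: S=1, L=2, J=2, parity even. Final level: S=2, L=1, J=3, parity odd.
ΔL = 0, ±1 (not L=0↔0): L: 2 → 1, ΔL = -1 — satisfied.
ΔJ = 0, ±1 (not J=0↔0): J: 2 → 3, ΔJ = +1 — satisfied.
Parity must change: even → odd — satisfied.
ΔS = 0: S: 1 → 2 — violated.

the ΔS = 0 rule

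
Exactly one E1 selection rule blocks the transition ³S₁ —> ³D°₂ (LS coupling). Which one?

the ΔL = 0, ±1 rule

Initial level: S=1, L=0, J=1, parity even. Final level: S=1, L=2, J=2, parity odd.
ΔS = 0: S: 1 → 1 — ✓.
Parity must change: even → odd — ✓.
ΔJ = 0, ±1 (not J=0↔0): J: 1 → 2, ΔJ = +1 — ✓.
ΔL = 0, ±1 (not L=0↔0): L: 0 → 2, ΔL = +2 — ✗.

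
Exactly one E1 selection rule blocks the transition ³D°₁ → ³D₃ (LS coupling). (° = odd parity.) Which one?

Parity must change: odd → even — ok.
ΔS = 0: S: 1 → 1 — ok.
ΔL = 0, ±1 (not L=0↔0): L: 2 → 2, ΔL = +0 — ok.
ΔJ = 0, ±1 (not J=0↔0): J: 1 → 3, ΔJ = +2 — fails.

the ΔJ = 0, ±1 rule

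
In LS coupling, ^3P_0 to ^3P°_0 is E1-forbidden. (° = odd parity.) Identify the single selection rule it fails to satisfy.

Initial level: S=1, L=1, J=0, parity even. Final level: S=1, L=1, J=0, parity odd.
Parity must change: even → odd — ✓.
ΔS = 0: S: 1 → 1 — ✓.
ΔL = 0, ±1 (not L=0↔0): L: 1 → 1, ΔL = +0 — ✓.
ΔJ = 0, ±1 (not J=0↔0): J: 0 → 0, ΔJ = +0 — ✗.

the J=0 ↔ J=0 exclusion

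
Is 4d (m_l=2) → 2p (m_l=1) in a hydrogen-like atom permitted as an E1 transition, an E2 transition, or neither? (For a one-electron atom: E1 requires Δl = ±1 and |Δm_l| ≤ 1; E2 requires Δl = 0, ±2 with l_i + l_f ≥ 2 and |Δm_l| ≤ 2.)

Δl = 1 − 2 = -1; l_i + l_f = 3.
Δm_l = -1.
E1 (Δl = ±1, |Δm_l| ≤ 1): satisfied.
E2 (Δl = 0,±2, l_i+l_f ≥ 2, |Δm_l| ≤ 2): not satisfied.

E1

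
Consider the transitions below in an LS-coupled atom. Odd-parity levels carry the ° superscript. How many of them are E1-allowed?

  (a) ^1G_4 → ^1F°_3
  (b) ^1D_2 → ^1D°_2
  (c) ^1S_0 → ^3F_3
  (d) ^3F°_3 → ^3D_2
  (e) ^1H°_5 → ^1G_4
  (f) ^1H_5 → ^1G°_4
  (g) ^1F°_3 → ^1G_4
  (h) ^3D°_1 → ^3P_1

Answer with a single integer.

7

(a) allowed
(b) allowed
(c) forbidden (parity, ΔS, ΔL, ΔJ fail)
(d) allowed
(e) allowed
(f) allowed
(g) allowed
(h) allowed
Total allowed: 7 of 8.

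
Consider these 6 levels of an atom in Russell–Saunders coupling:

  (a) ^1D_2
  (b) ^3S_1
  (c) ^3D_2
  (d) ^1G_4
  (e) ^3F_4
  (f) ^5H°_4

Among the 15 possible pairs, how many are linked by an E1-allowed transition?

0

(a)–(b): forbidden (parity, ΔS, ΔL).
(a)–(c): forbidden (parity, ΔS).
(a)–(d): forbidden (parity, ΔL, ΔJ).
(a)–(e): forbidden (parity, ΔS, ΔJ).
(a)–(f): forbidden (ΔS, ΔL, ΔJ).
(b)–(c): forbidden (parity, ΔL).
(b)–(d): forbidden (parity, ΔS, ΔL, ΔJ).
(b)–(e): forbidden (parity, ΔL, ΔJ).
(b)–(f): forbidden (ΔS, ΔL, ΔJ).
(c)–(d): forbidden (parity, ΔS, ΔL, ΔJ).
(c)–(e): forbidden (parity, ΔJ).
(c)–(f): forbidden (ΔS, ΔL, ΔJ).
(d)–(e): forbidden (parity, ΔS).
(d)–(f): forbidden (ΔS).
(e)–(f): forbidden (ΔS, ΔL).
Allowed pairs: 0 of 15.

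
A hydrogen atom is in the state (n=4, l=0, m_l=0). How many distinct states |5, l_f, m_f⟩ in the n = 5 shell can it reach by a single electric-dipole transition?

E1 requires Δl = ±1, so l_f ∈ {-1, 1}; with 0 ≤ l_f ≤ n_f−1 = 4, the allowed l_f values are {1}.
For l_f = 1: m_f ∈ {m_i−1, m_i, m_i+1} ∩ [−1, 1] = {-1, 0, 1} → 3 states.
Total: 3.

3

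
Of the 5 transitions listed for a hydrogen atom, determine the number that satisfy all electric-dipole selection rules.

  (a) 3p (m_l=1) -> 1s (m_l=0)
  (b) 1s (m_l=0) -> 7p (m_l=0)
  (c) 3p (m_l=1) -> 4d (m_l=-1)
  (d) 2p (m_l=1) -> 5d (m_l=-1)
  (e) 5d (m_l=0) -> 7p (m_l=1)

3

(a) allowed
(b) allowed
(c) forbidden — Δm_l = -2 (E1 requires Δm_l = 0, ±1)
(d) forbidden — Δm_l = -2 (E1 requires Δm_l = 0, ±1)
(e) allowed
Total allowed: 3 of 5.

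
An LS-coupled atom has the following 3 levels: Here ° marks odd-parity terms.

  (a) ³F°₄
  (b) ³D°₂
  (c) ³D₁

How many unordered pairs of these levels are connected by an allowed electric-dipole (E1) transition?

(a)–(b): forbidden (parity, ΔJ).
(a)–(c): forbidden (ΔJ).
(b)–(c): allowed.
Allowed pairs: 1 of 3.

1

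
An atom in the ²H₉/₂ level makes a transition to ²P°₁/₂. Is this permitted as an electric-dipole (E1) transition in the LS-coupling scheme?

forbidden

Initial level: S=1/2, L=5, J=9/2, parity even. Final level: S=1/2, L=1, J=1/2, parity odd.
Parity must change: even → odd — ✓.
ΔS = 0: S: 1/2 → 1/2 — ✓.
ΔL = 0, ±1 (not L=0↔0): L: 5 → 1, ΔL = -4 — ✗.
ΔJ = 0, ±1 (not J=0↔0): J: 9/2 → 1/2, ΔJ = -4 — ✗.
Rule(s) violated: ΔL, ΔJ.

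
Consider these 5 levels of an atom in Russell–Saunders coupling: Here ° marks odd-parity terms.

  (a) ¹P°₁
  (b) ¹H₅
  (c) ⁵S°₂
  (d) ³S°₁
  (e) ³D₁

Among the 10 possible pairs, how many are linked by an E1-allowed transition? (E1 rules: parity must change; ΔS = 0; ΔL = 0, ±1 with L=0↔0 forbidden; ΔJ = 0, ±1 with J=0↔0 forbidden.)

0

(a)–(b): forbidden (ΔL, ΔJ).
(a)–(c): forbidden (parity, ΔS).
(a)–(d): forbidden (parity, ΔS).
(a)–(e): forbidden (ΔS).
(b)–(c): forbidden (ΔS, ΔL, ΔJ).
(b)–(d): forbidden (ΔS, ΔL, ΔJ).
(b)–(e): forbidden (parity, ΔS, ΔL, ΔJ).
(c)–(d): forbidden (parity, ΔS, ΔL).
(c)–(e): forbidden (ΔS, ΔL).
(d)–(e): forbidden (ΔL).
Allowed pairs: 0 of 10.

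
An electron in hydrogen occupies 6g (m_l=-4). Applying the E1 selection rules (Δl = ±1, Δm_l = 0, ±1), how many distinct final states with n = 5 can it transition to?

1

E1 requires Δl = ±1, so l_f ∈ {3, 5}; with 0 ≤ l_f ≤ n_f−1 = 4, the allowed l_f values are {3}.
For l_f = 3: m_f ∈ {m_i−1, m_i, m_i+1} ∩ [−3, 3] = {-3} → 1 state.
Total: 1.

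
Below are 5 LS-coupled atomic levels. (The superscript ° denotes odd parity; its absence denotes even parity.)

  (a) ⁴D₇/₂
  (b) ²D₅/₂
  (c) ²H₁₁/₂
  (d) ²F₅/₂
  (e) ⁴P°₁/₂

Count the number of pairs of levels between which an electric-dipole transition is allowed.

(a)–(b): forbidden (parity, ΔS).
(a)–(c): forbidden (parity, ΔS, ΔL, ΔJ).
(a)–(d): forbidden (parity, ΔS).
(a)–(e): forbidden (ΔJ).
(b)–(c): forbidden (parity, ΔL, ΔJ).
(b)–(d): forbidden (parity).
(b)–(e): forbidden (ΔS, ΔJ).
(c)–(d): forbidden (parity, ΔL, ΔJ).
(c)–(e): forbidden (ΔS, ΔL, ΔJ).
(d)–(e): forbidden (ΔS, ΔL, ΔJ).
Allowed pairs: 0 of 10.

0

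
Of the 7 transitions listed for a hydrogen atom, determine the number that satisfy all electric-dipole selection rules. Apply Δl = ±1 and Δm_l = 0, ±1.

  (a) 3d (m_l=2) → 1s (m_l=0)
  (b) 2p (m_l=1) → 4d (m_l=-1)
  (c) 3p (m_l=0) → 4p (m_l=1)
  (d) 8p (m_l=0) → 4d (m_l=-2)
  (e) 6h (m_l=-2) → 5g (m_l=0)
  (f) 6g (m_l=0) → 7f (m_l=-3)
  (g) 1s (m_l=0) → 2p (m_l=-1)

(a) forbidden — Δl = -2 (E1 requires Δl = ±1); Δm_l = -2 (E1 requires Δm_l = 0, ±1)
(b) forbidden — Δm_l = -2 (E1 requires Δm_l = 0, ±1)
(c) forbidden — Δl = +0 (E1 requires Δl = ±1)
(d) forbidden — Δm_l = -2 (E1 requires Δm_l = 0, ±1)
(e) forbidden — Δm_l = +2 (E1 requires Δm_l = 0, ±1)
(f) forbidden — Δm_l = -3 (E1 requires Δm_l = 0, ±1)
(g) allowed
Total allowed: 1 of 7.

1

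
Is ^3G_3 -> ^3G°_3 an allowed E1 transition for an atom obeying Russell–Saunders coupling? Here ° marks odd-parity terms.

Reading off the term symbols: S 1→1, L 4→4, J 3→3, parity even→odd.
Parity must change: even → odd — ✓.
ΔS = 0: S: 1 → 1 — ✓.
ΔL = 0, ±1 (not L=0↔0): L: 4 → 4, ΔL = +0 — ✓.
ΔJ = 0, ±1 (not J=0↔0): J: 3 → 3, ΔJ = +0 — ✓.
All four E1 rules are satisfied.

allowed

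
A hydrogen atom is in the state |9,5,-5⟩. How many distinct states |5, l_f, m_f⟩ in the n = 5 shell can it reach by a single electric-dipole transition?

E1 requires Δl = ±1, so l_f ∈ {4, 6}; with 0 ≤ l_f ≤ n_f−1 = 4, the allowed l_f values are {4}.
For l_f = 4: m_f ∈ {m_i−1, m_i, m_i+1} ∩ [−4, 4] = {-4} → 1 state.
Total: 1.

1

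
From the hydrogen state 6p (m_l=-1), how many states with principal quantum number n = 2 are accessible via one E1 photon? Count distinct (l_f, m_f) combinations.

1

E1 requires Δl = ±1, so l_f ∈ {0, 2}; with 0 ≤ l_f ≤ n_f−1 = 1, the allowed l_f values are {0}.
For l_f = 0: m_f ∈ {m_i−1, m_i, m_i+1} ∩ [−0, 0] = {0} → 1 state.
Total: 1.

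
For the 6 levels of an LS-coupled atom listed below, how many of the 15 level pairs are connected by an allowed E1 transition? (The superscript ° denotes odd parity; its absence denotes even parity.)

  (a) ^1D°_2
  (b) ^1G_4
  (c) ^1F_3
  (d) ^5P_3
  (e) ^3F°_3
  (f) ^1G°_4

3

(a)–(b): forbidden (ΔL, ΔJ).
(a)–(c): allowed.
(a)–(d): forbidden (ΔS).
(a)–(e): forbidden (parity, ΔS).
(a)–(f): forbidden (parity, ΔL, ΔJ).
(b)–(c): forbidden (parity).
(b)–(d): forbidden (parity, ΔS, ΔL).
(b)–(e): forbidden (ΔS).
(b)–(f): allowed.
(c)–(d): forbidden (parity, ΔS, ΔL).
(c)–(e): forbidden (ΔS).
(c)–(f): allowed.
(d)–(e): forbidden (ΔS, ΔL).
(d)–(f): forbidden (ΔS, ΔL).
(e)–(f): forbidden (parity, ΔS).
Allowed pairs: 3 of 15.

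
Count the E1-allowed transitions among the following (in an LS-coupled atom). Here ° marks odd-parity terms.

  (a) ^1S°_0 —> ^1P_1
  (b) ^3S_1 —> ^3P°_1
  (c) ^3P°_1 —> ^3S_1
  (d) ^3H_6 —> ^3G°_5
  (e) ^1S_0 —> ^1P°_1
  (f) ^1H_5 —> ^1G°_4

(a) allowed
(b) allowed
(c) allowed
(d) allowed
(e) allowed
(f) allowed
Total allowed: 6 of 6.

6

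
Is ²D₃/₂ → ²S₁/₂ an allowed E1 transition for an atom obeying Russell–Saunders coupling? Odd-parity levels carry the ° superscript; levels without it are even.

forbidden

Reading off the term symbols: S 1/2→1/2, L 2→0, J 3/2→1/2, parity even→even.
Parity must change: even → even — violated.
ΔS = 0: S: 1/2 → 1/2 — satisfied.
ΔL = 0, ±1 (not L=0↔0): L: 2 → 0, ΔL = -2 — violated.
ΔJ = 0, ±1 (not J=0↔0): J: 3/2 → 1/2, ΔJ = -1 — satisfied.
Rule(s) violated: parity, ΔL.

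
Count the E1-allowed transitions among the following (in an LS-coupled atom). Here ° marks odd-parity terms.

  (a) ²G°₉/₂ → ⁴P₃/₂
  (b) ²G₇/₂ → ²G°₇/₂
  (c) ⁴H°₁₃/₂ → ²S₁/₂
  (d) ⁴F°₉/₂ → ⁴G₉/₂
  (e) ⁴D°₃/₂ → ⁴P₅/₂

3

(a) forbidden (ΔS, ΔL, ΔJ fail)
(b) allowed
(c) forbidden (ΔS, ΔL, ΔJ fail)
(d) allowed
(e) allowed
Total allowed: 3 of 5.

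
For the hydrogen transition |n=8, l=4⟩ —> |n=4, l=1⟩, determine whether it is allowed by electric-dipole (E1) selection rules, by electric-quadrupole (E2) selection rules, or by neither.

Δl = 1 − 4 = -3; l_i + l_f = 5.
E1 (Δl = ±1): not satisfied.
E2 (Δl = 0,±2, l_i+l_f ≥ 2): not satisfied.

neither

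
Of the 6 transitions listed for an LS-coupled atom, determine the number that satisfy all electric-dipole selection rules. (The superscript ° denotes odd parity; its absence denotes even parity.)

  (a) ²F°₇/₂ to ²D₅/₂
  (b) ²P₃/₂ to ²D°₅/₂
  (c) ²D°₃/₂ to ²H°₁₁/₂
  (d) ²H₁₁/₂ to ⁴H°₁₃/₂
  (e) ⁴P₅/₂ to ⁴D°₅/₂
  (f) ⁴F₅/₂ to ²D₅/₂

(a) allowed
(b) allowed
(c) forbidden (parity, ΔL, ΔJ fail)
(d) forbidden (ΔS fails)
(e) allowed
(f) forbidden (parity, ΔS fail)
Total allowed: 3 of 6.

3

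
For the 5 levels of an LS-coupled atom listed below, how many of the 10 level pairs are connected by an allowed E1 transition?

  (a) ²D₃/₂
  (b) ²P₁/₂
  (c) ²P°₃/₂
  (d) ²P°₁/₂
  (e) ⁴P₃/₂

(a)–(b): forbidden (parity).
(a)–(c): allowed.
(a)–(d): allowed.
(a)–(e): forbidden (parity, ΔS).
(b)–(c): allowed.
(b)–(d): allowed.
(b)–(e): forbidden (parity, ΔS).
(c)–(d): forbidden (parity).
(c)–(e): forbidden (ΔS).
(d)–(e): forbidden (ΔS).
Allowed pairs: 4 of 10.

4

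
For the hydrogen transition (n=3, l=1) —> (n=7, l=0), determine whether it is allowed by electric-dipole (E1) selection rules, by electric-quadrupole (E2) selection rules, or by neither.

Δl = 0 − 1 = -1; l_i + l_f = 1.
E1 (Δl = ±1): satisfied.
E2 (Δl = 0,±2, l_i+l_f ≥ 2): not satisfied.

E1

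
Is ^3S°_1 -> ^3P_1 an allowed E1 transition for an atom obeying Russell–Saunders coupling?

allowed

Initial level: S=1, L=0, J=1, parity odd. Final level: S=1, L=1, J=1, parity even.
Parity must change: odd → even — satisfied.
ΔS = 0: S: 1 → 1 — satisfied.
ΔL = 0, ±1 (not L=0↔0): L: 0 → 1, ΔL = +1 — satisfied.
ΔJ = 0, ±1 (not J=0↔0): J: 1 → 1, ΔJ = +0 — satisfied.
All four E1 rules are satisfied.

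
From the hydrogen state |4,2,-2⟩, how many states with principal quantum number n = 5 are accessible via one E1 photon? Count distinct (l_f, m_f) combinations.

E1 requires Δl = ±1, so l_f ∈ {1, 3}; with 0 ≤ l_f ≤ n_f−1 = 4, the allowed l_f values are {1, 3}.
For l_f = 1: m_f ∈ {m_i−1, m_i, m_i+1} ∩ [−1, 1] = {-1} → 1 state.
For l_f = 3: m_f ∈ {m_i−1, m_i, m_i+1} ∩ [−3, 3] = {-3, -2, -1} → 3 states.
Total: 4.

4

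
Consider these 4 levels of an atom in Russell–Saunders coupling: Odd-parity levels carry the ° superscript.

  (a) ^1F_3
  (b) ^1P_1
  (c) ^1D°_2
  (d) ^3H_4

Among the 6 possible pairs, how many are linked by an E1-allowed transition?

2

(a)–(b): forbidden (parity, ΔL, ΔJ).
(a)–(c): allowed.
(a)–(d): forbidden (parity, ΔS, ΔL).
(b)–(c): allowed.
(b)–(d): forbidden (parity, ΔS, ΔL, ΔJ).
(c)–(d): forbidden (ΔS, ΔL, ΔJ).
Allowed pairs: 2 of 6.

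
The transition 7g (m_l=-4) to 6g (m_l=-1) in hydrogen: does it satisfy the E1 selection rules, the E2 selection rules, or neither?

Δl = 4 − 4 = +0; l_i + l_f = 8.
Δm_l = +3.
E1 (Δl = ±1, |Δm_l| ≤ 1): not satisfied.
E2 (Δl = 0,±2, l_i+l_f ≥ 2, |Δm_l| ≤ 2): not satisfied.

neither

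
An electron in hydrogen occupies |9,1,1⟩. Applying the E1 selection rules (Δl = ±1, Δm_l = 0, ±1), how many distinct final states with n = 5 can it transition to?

4

E1 requires Δl = ±1, so l_f ∈ {0, 2}; with 0 ≤ l_f ≤ n_f−1 = 4, the allowed l_f values are {0, 2}.
For l_f = 0: m_f ∈ {m_i−1, m_i, m_i+1} ∩ [−0, 0] = {0} → 1 state.
For l_f = 2: m_f ∈ {m_i−1, m_i, m_i+1} ∩ [−2, 2] = {0, 1, 2} → 3 states.
Total: 4.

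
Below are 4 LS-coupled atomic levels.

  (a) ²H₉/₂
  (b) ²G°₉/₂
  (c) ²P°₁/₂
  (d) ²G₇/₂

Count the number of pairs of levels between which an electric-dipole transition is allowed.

(a)–(b): allowed.
(a)–(c): forbidden (ΔL, ΔJ).
(a)–(d): forbidden (parity).
(b)–(c): forbidden (parity, ΔL, ΔJ).
(b)–(d): allowed.
(c)–(d): forbidden (ΔL, ΔJ).
Allowed pairs: 2 of 6.

2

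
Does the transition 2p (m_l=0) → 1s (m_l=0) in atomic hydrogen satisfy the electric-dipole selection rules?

allowed

Initial l = 1, final l = 0, so Δl = -1. E1 requires Δl = ±1: satisfied.
Δm_l = 0 − (0) = +0. E1 requires Δm_l = 0, ±1: satisfied.
All E1 selection rules are satisfied.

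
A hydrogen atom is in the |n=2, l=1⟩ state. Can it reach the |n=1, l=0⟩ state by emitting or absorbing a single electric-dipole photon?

Initial l = 1, final l = 0, so Δl = -1. E1 requires Δl = ±1: ✓.
All E1 selection rules are satisfied.

allowed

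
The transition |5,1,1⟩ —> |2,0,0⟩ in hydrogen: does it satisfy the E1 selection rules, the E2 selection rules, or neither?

E1

Δl = 0 − 1 = -1; l_i + l_f = 1.
Δm_l = -1.
E1 (Δl = ±1, |Δm_l| ≤ 1): satisfied.
E2 (Δl = 0,±2, l_i+l_f ≥ 2, |Δm_l| ≤ 2): not satisfied.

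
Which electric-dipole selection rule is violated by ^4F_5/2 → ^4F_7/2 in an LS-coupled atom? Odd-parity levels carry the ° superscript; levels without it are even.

parity

ΔS = 0: S: 3/2 → 3/2 — ok.
ΔL = 0, ±1 (not L=0↔0): L: 3 → 3, ΔL = +0 — ok.
Parity must change: even → even — fails.
ΔJ = 0, ±1 (not J=0↔0): J: 5/2 → 7/2, ΔJ = +1 — ok.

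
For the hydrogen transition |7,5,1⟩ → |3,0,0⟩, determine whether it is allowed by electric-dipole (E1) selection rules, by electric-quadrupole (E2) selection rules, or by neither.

neither

Δl = 0 − 5 = -5; l_i + l_f = 5.
Δm_l = -1.
E1 (Δl = ±1, |Δm_l| ≤ 1): not satisfied.
E2 (Δl = 0,±2, l_i+l_f ≥ 2, |Δm_l| ≤ 2): not satisfied.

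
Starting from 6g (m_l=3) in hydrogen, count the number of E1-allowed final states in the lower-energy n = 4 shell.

2

E1 requires Δl = ±1, so l_f ∈ {3, 5}; with 0 ≤ l_f ≤ n_f−1 = 3, the allowed l_f values are {3}.
For l_f = 3: m_f ∈ {m_i−1, m_i, m_i+1} ∩ [−3, 3] = {2, 3} → 2 states.
Total: 2.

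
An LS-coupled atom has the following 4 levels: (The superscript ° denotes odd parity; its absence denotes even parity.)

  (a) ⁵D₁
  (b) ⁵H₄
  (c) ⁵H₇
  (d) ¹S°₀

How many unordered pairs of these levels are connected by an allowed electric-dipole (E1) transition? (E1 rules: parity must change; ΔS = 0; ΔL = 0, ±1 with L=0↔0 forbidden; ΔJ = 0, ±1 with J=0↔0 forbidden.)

0

(a)–(b): forbidden (parity, ΔL, ΔJ).
(a)–(c): forbidden (parity, ΔL, ΔJ).
(a)–(d): forbidden (ΔS, ΔL).
(b)–(c): forbidden (parity, ΔJ).
(b)–(d): forbidden (ΔS, ΔL, ΔJ).
(c)–(d): forbidden (ΔS, ΔL, ΔJ).
Allowed pairs: 0 of 6.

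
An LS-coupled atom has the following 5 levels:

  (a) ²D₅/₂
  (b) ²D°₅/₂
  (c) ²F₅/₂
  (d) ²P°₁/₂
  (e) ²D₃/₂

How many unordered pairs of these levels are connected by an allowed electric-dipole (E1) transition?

(a)–(b): allowed.
(a)–(c): forbidden (parity).
(a)–(d): forbidden (ΔJ).
(a)–(e): forbidden (parity).
(b)–(c): allowed.
(b)–(d): forbidden (parity, ΔJ).
(b)–(e): allowed.
(c)–(d): forbidden (ΔL, ΔJ).
(c)–(e): forbidden (parity).
(d)–(e): allowed.
Allowed pairs: 4 of 10.

4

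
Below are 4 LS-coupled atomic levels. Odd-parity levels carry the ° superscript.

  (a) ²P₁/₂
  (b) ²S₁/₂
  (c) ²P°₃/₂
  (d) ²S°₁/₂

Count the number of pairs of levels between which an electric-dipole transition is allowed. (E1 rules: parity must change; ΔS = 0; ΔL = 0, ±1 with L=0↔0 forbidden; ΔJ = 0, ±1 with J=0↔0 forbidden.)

3

(a)–(b): forbidden (parity).
(a)–(c): allowed.
(a)–(d): allowed.
(b)–(c): allowed.
(b)–(d): forbidden (ΔL).
(c)–(d): forbidden (parity).
Allowed pairs: 3 of 6.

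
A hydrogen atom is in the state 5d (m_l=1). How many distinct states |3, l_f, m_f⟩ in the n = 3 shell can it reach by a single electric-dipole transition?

2

E1 requires Δl = ±1, so l_f ∈ {1, 3}; with 0 ≤ l_f ≤ n_f−1 = 2, the allowed l_f values are {1}.
For l_f = 1: m_f ∈ {m_i−1, m_i, m_i+1} ∩ [−1, 1] = {0, 1} → 2 states.
Total: 2.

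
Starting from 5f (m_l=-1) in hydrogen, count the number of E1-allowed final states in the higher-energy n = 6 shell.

E1 requires Δl = ±1, so l_f ∈ {2, 4}; with 0 ≤ l_f ≤ n_f−1 = 5, the allowed l_f values are {2, 4}.
For l_f = 2: m_f ∈ {m_i−1, m_i, m_i+1} ∩ [−2, 2] = {-2, -1, 0} → 3 states.
For l_f = 4: m_f ∈ {m_i−1, m_i, m_i+1} ∩ [−4, 4] = {-2, -1, 0} → 3 states.
Total: 6.

6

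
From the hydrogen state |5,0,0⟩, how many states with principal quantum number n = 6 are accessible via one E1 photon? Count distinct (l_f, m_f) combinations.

E1 requires Δl = ±1, so l_f ∈ {-1, 1}; with 0 ≤ l_f ≤ n_f−1 = 5, the allowed l_f values are {1}.
For l_f = 1: m_f ∈ {m_i−1, m_i, m_i+1} ∩ [−1, 1] = {-1, 0, 1} → 3 states.
Total: 3.

3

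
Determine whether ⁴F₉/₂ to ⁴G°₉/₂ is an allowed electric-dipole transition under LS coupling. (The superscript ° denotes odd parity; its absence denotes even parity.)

Parity must change: even → odd — ok.
ΔS = 0: S: 3/2 → 3/2 — ok.
ΔL = 0, ±1 (not L=0↔0): L: 3 → 4, ΔL = +1 — ok.
ΔJ = 0, ±1 (not J=0↔0): J: 9/2 → 9/2, ΔJ = +0 — ok.
All four E1 rules are satisfied.

allowed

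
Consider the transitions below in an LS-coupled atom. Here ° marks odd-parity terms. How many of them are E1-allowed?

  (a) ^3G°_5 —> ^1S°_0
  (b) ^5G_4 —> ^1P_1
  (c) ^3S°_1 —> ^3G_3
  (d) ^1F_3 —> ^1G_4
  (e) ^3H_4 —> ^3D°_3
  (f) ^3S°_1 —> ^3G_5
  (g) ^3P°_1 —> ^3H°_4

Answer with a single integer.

(a) forbidden (parity, ΔS, ΔL, ΔJ fail)
(b) forbidden (parity, ΔS, ΔL, ΔJ fail)
(c) forbidden (ΔL, ΔJ fail)
(d) forbidden (parity fails)
(e) forbidden (ΔL fails)
(f) forbidden (ΔL, ΔJ fail)
(g) forbidden (parity, ΔL, ΔJ fail)
Total allowed: 0 of 7.

0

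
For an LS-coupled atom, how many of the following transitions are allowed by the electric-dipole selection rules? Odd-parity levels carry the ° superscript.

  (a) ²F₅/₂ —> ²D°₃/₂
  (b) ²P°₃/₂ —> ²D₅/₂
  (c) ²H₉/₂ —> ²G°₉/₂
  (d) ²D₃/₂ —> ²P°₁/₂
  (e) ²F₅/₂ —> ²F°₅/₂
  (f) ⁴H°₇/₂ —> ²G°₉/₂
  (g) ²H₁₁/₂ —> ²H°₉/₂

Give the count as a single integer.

6

(a) allowed
(b) allowed
(c) allowed
(d) allowed
(e) allowed
(f) forbidden (parity, ΔS fail)
(g) allowed
Total allowed: 6 of 7.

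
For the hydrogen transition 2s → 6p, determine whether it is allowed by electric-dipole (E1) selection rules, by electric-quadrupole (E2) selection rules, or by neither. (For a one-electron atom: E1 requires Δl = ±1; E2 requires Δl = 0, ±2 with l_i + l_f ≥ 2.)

Δl = 1 − 0 = +1; l_i + l_f = 1.
E1 (Δl = ±1): satisfied.
E2 (Δl = 0,±2, l_i+l_f ≥ 2): not satisfied.

E1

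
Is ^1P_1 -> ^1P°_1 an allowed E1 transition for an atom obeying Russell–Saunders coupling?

Parity must change: even → odd — satisfied.
ΔS = 0: S: 0 → 0 — satisfied.
ΔL = 0, ±1 (not L=0↔0): L: 1 → 1, ΔL = +0 — satisfied.
ΔJ = 0, ±1 (not J=0↔0): J: 1 → 1, ΔJ = +0 — satisfied.
All four E1 rules are satisfied.

allowed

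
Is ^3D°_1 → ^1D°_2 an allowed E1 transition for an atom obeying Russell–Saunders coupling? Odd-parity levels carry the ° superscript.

forbidden

Reading off the term symbols: S 1→0, L 2→2, J 1→2, parity odd→odd.
ΔL = 0, ±1 (not L=0↔0): L: 2 → 2, ΔL = +0 — ✓.
ΔS = 0: S: 1 → 0 — ✗.
Parity must change: odd → odd — ✗.
ΔJ = 0, ±1 (not J=0↔0): J: 1 → 2, ΔJ = +1 — ✓.
Rule(s) violated: parity, ΔS.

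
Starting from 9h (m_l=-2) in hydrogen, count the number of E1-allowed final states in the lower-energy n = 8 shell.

6

E1 requires Δl = ±1, so l_f ∈ {4, 6}; with 0 ≤ l_f ≤ n_f−1 = 7, the allowed l_f values are {4, 6}.
For l_f = 4: m_f ∈ {m_i−1, m_i, m_i+1} ∩ [−4, 4] = {-3, -2, -1} → 3 states.
For l_f = 6: m_f ∈ {m_i−1, m_i, m_i+1} ∩ [−6, 6] = {-3, -2, -1} → 3 states.
Total: 6.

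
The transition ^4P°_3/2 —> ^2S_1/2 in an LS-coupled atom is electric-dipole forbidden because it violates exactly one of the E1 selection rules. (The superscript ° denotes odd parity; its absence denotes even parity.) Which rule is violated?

Reading off the term symbols: S 3/2→1/2, L 1→0, J 3/2→1/2, parity odd→even.
ΔS = 0: S: 3/2 → 1/2 — violated.
ΔJ = 0, ±1 (not J=0↔0): J: 3/2 → 1/2, ΔJ = -1 — satisfied.
ΔL = 0, ±1 (not L=0↔0): L: 1 → 0, ΔL = -1 — satisfied.
Parity must change: odd → even — satisfied.

the ΔS = 0 rule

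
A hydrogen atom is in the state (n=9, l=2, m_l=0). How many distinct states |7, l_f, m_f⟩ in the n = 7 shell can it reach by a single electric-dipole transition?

6

E1 requires Δl = ±1, so l_f ∈ {1, 3}; with 0 ≤ l_f ≤ n_f−1 = 6, the allowed l_f values are {1, 3}.
For l_f = 1: m_f ∈ {m_i−1, m_i, m_i+1} ∩ [−1, 1] = {-1, 0, 1} → 3 states.
For l_f = 3: m_f ∈ {m_i−1, m_i, m_i+1} ∩ [−3, 3] = {-1, 0, 1} → 3 states.
Total: 6.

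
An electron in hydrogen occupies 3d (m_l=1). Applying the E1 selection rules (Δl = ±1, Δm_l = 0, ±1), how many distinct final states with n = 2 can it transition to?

2

E1 requires Δl = ±1, so l_f ∈ {1, 3}; with 0 ≤ l_f ≤ n_f−1 = 1, the allowed l_f values are {1}.
For l_f = 1: m_f ∈ {m_i−1, m_i, m_i+1} ∩ [−1, 1] = {0, 1} → 2 states.
Total: 2.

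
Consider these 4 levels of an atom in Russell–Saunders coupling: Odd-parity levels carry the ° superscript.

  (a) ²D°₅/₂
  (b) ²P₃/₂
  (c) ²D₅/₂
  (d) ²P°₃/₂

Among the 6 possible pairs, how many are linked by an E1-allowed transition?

4

(a)–(b): allowed.
(a)–(c): allowed.
(a)–(d): forbidden (parity).
(b)–(c): forbidden (parity).
(b)–(d): allowed.
(c)–(d): allowed.
Allowed pairs: 4 of 6.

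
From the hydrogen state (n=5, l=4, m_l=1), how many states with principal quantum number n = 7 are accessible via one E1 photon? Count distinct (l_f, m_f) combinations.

E1 requires Δl = ±1, so l_f ∈ {3, 5}; with 0 ≤ l_f ≤ n_f−1 = 6, the allowed l_f values are {3, 5}.
For l_f = 3: m_f ∈ {m_i−1, m_i, m_i+1} ∩ [−3, 3] = {0, 1, 2} → 3 states.
For l_f = 5: m_f ∈ {m_i−1, m_i, m_i+1} ∩ [−5, 5] = {0, 1, 2} → 3 states.
Total: 6.

6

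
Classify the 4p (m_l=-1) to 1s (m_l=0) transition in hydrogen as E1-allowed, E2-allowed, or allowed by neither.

Δl = 0 − 1 = -1; l_i + l_f = 1.
Δm_l = +1.
E1 (Δl = ±1, |Δm_l| ≤ 1): satisfied.
E2 (Δl = 0,±2, l_i+l_f ≥ 2, |Δm_l| ≤ 2): not satisfied.

E1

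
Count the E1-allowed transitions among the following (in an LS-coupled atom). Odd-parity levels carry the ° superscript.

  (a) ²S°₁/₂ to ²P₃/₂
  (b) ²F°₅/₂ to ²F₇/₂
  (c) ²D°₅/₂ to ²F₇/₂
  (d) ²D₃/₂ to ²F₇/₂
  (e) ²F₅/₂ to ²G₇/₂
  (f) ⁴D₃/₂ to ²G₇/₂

3

(a) allowed
(b) allowed
(c) allowed
(d) forbidden (parity, ΔJ fail)
(e) forbidden (parity fails)
(f) forbidden (parity, ΔS, ΔL, ΔJ fail)
Total allowed: 3 of 6.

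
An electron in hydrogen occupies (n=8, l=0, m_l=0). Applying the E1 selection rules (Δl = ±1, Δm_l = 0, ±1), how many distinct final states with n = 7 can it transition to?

E1 requires Δl = ±1, so l_f ∈ {-1, 1}; with 0 ≤ l_f ≤ n_f−1 = 6, the allowed l_f values are {1}.
For l_f = 1: m_f ∈ {m_i−1, m_i, m_i+1} ∩ [−1, 1] = {-1, 0, 1} → 3 states.
Total: 3.

3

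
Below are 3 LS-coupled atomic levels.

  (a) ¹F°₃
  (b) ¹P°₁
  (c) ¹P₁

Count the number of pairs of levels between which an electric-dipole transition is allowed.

1

(a)–(b): forbidden (parity, ΔL, ΔJ).
(a)–(c): forbidden (ΔL, ΔJ).
(b)–(c): allowed.
Allowed pairs: 1 of 3.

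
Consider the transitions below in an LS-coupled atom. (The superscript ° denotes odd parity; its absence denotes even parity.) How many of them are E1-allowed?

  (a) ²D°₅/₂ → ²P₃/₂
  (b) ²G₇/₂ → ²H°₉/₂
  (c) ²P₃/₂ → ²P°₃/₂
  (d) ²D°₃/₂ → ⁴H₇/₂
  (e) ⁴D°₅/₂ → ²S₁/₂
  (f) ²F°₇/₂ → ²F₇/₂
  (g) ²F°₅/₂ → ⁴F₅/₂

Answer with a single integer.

4

(a) allowed
(b) allowed
(c) allowed
(d) forbidden (ΔS, ΔL, ΔJ fail)
(e) forbidden (ΔS, ΔL, ΔJ fail)
(f) allowed
(g) forbidden (ΔS fails)
Total allowed: 4 of 7.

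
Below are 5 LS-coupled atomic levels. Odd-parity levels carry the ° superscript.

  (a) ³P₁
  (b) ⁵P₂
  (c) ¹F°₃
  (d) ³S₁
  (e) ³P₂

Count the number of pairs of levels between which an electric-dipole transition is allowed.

0

(a)–(b): forbidden (parity, ΔS).
(a)–(c): forbidden (ΔS, ΔL, ΔJ).
(a)–(d): forbidden (parity).
(a)–(e): forbidden (parity).
(b)–(c): forbidden (ΔS, ΔL).
(b)–(d): forbidden (parity, ΔS).
(b)–(e): forbidden (parity, ΔS).
(c)–(d): forbidden (ΔS, ΔL, ΔJ).
(c)–(e): forbidden (ΔS, ΔL).
(d)–(e): forbidden (parity).
Allowed pairs: 0 of 10.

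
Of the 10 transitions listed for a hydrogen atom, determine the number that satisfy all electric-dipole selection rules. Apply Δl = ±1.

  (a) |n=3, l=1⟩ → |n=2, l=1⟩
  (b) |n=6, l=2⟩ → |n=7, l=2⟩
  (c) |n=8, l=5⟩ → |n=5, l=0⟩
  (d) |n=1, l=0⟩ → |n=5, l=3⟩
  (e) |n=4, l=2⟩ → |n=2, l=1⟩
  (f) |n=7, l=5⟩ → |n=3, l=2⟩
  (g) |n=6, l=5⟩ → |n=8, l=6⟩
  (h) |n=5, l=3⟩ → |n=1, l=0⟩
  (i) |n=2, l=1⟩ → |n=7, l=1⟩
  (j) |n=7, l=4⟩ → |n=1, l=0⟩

2

(a) forbidden — Δl = +0 (E1 requires Δl = ±1)
(b) forbidden — Δl = +0 (E1 requires Δl = ±1)
(c) forbidden — Δl = -5 (E1 requires Δl = ±1)
(d) forbidden — Δl = +3 (E1 requires Δl = ±1)
(e) allowed
(f) forbidden — Δl = -3 (E1 requires Δl = ±1)
(g) allowed
(h) forbidden — Δl = -3 (E1 requires Δl = ±1)
(i) forbidden — Δl = +0 (E1 requires Δl = ±1)
(j) forbidden — Δl = -4 (E1 requires Δl = ±1)
Total allowed: 2 of 10.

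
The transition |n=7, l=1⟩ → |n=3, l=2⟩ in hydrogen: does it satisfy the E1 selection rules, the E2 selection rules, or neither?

Δl = 2 − 1 = +1; l_i + l_f = 3.
E1 (Δl = ±1): satisfied.
E2 (Δl = 0,±2, l_i+l_f ≥ 2): not satisfied.

E1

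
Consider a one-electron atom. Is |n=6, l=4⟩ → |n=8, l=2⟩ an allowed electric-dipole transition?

forbidden

Initial l = 4, final l = 2, so Δl = -2. E1 requires Δl = ±1: violated.
The transition is electric-dipole forbidden.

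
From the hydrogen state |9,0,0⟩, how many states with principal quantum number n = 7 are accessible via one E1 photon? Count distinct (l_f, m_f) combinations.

E1 requires Δl = ±1, so l_f ∈ {-1, 1}; with 0 ≤ l_f ≤ n_f−1 = 6, the allowed l_f values are {1}.
For l_f = 1: m_f ∈ {m_i−1, m_i, m_i+1} ∩ [−1, 1] = {-1, 0, 1} → 3 states.
Total: 3.

3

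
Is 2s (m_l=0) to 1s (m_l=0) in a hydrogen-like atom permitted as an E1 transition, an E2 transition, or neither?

Δl = 0 − 0 = +0; l_i + l_f = 0.
Δm_l = +0.
E1 (Δl = ±1, |Δm_l| ≤ 1): not satisfied.
E2 (Δl = 0,±2, l_i+l_f ≥ 2, |Δm_l| ≤ 2): not satisfied.

neither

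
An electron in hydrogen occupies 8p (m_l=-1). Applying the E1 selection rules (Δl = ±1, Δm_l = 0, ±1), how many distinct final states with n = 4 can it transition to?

E1 requires Δl = ±1, so l_f ∈ {0, 2}; with 0 ≤ l_f ≤ n_f−1 = 3, the allowed l_f values are {0, 2}.
For l_f = 0: m_f ∈ {m_i−1, m_i, m_i+1} ∩ [−0, 0] = {0} → 1 state.
For l_f = 2: m_f ∈ {m_i−1, m_i, m_i+1} ∩ [−2, 2] = {-2, -1, 0} → 3 states.
Total: 4.

4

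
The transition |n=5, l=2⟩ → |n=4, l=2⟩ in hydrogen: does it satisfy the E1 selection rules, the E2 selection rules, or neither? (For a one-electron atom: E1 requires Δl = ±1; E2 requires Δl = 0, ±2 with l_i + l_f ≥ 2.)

E2

Δl = 2 − 2 = +0; l_i + l_f = 4.
E1 (Δl = ±1): not satisfied.
E2 (Δl = 0,±2, l_i+l_f ≥ 2): satisfied.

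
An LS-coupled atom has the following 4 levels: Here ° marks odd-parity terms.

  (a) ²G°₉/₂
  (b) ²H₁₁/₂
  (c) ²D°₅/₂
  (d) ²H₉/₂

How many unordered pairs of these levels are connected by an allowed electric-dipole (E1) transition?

(a)–(b): allowed.
(a)–(c): forbidden (parity, ΔL, ΔJ).
(a)–(d): allowed.
(b)–(c): forbidden (ΔL, ΔJ).
(b)–(d): forbidden (parity).
(c)–(d): forbidden (ΔL, ΔJ).
Allowed pairs: 2 of 6.

2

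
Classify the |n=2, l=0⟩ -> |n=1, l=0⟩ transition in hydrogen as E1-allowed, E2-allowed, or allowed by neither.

neither

Δl = 0 − 0 = +0; l_i + l_f = 0.
E1 (Δl = ±1): not satisfied.
E2 (Δl = 0,±2, l_i+l_f ≥ 2): not satisfied.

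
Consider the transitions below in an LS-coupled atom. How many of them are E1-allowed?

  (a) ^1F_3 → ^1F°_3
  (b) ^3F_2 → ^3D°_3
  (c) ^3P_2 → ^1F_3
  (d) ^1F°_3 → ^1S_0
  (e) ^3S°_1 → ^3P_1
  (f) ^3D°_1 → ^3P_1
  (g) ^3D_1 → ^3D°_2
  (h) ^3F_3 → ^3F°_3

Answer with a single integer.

6

(a) allowed
(b) allowed
(c) forbidden (parity, ΔS, ΔL fail)
(d) forbidden (ΔL, ΔJ fail)
(e) allowed
(f) allowed
(g) allowed
(h) allowed
Total allowed: 6 of 8.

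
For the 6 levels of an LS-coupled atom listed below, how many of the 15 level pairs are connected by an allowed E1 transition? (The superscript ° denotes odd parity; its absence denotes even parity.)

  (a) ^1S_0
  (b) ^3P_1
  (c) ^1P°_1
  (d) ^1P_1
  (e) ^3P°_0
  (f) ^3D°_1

4

(a)–(b): forbidden (parity, ΔS).
(a)–(c): allowed.
(a)–(d): forbidden (parity).
(a)–(e): forbidden (ΔS, ΔJ).
(a)–(f): forbidden (ΔS, ΔL).
(b)–(c): forbidden (ΔS).
(b)–(d): forbidden (parity, ΔS).
(b)–(e): allowed.
(b)–(f): allowed.
(c)–(d): allowed.
(c)–(e): forbidden (parity, ΔS).
(c)–(f): forbidden (parity, ΔS).
(d)–(e): forbidden (ΔS).
(d)–(f): forbidden (ΔS).
(e)–(f): forbidden (parity).
Allowed pairs: 4 of 15.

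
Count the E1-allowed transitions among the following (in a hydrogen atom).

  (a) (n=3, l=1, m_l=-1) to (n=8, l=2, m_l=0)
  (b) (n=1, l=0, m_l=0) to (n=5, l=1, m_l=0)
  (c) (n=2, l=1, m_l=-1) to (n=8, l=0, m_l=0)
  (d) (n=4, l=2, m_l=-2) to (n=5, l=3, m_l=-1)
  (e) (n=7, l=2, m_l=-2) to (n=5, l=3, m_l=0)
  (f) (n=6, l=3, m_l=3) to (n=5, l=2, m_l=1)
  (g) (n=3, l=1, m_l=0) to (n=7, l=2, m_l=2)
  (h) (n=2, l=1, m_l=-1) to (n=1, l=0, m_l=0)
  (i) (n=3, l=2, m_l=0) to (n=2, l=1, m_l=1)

(a) allowed
(b) allowed
(c) allowed
(d) allowed
(e) forbidden — Δm_l = +2 (E1 requires Δm_l = 0, ±1)
(f) forbidden — Δm_l = -2 (E1 requires Δm_l = 0, ±1)
(g) forbidden — Δm_l = +2 (E1 requires Δm_l = 0, ±1)
(h) allowed
(i) allowed
Total allowed: 6 of 9.

6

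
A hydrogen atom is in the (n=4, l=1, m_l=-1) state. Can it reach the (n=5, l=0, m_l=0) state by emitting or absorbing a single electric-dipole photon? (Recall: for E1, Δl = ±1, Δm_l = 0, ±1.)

allowed

Δl = 0 − 1 = -1; the E1 rule Δl = ±1 is passes.
m_l: -1 → 0 (Δm_l = +1). |Δm_l| ≤ 1 passes.
All E1 selection rules are satisfied.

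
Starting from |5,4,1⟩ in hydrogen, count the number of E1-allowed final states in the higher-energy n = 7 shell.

E1 requires Δl = ±1, so l_f ∈ {3, 5}; with 0 ≤ l_f ≤ n_f−1 = 6, the allowed l_f values are {3, 5}.
For l_f = 3: m_f ∈ {m_i−1, m_i, m_i+1} ∩ [−3, 3] = {0, 1, 2} → 3 states.
For l_f = 5: m_f ∈ {m_i−1, m_i, m_i+1} ∩ [−5, 5] = {0, 1, 2} → 3 states.
Total: 6.

6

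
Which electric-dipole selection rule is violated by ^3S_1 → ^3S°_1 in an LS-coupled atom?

ΔJ = 0, ±1 (not J=0↔0): J: 1 → 1, ΔJ = +0 — ✓.
Parity must change: even → odd — ✓.
ΔS = 0: S: 1 → 1 — ✓.
ΔL = 0, ±1 (not L=0↔0): L: 0 → 0, ΔL = +0 — ✗.

the L=0 ↔ L=0 exclusion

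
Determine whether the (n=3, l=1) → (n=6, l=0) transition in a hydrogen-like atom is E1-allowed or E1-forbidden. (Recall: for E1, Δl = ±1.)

l: 1 → 0 (Δl = -1). Δl = ±1 satisfied.
All E1 selection rules are satisfied.

allowed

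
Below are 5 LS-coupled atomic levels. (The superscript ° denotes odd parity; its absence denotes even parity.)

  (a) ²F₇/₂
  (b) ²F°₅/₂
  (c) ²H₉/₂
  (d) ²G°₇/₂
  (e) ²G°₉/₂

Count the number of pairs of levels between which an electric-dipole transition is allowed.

(a)–(b): allowed.
(a)–(c): forbidden (parity, ΔL).
(a)–(d): allowed.
(a)–(e): allowed.
(b)–(c): forbidden (ΔL, ΔJ).
(b)–(d): forbidden (parity).
(b)–(e): forbidden (parity, ΔJ).
(c)–(d): allowed.
(c)–(e): allowed.
(d)–(e): forbidden (parity).
Allowed pairs: 5 of 10.

5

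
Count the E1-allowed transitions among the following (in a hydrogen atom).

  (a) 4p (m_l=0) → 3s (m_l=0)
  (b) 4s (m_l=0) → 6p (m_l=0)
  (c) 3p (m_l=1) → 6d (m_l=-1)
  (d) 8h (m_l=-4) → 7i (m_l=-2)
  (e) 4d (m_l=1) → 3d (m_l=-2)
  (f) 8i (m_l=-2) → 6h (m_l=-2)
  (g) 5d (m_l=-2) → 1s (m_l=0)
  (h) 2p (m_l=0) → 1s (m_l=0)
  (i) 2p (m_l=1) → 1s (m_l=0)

5

(a) allowed
(b) allowed
(c) forbidden — Δm_l = -2 (E1 requires Δm_l = 0, ±1)
(d) forbidden — Δm_l = +2 (E1 requires Δm_l = 0, ±1)
(e) forbidden — Δl = +0 (E1 requires Δl = ±1); Δm_l = -3 (E1 requires Δm_l = 0, ±1)
(f) allowed
(g) forbidden — Δl = -2 (E1 requires Δl = ±1); Δm_l = +2 (E1 requires Δm_l = 0, ±1)
(h) allowed
(i) allowed
Total allowed: 5 of 9.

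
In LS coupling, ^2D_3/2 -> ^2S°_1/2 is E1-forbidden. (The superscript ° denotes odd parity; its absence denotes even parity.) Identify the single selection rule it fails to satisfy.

the ΔL = 0, ±1 rule

Initial level: S=1/2, L=2, J=3/2, parity even. Final level: S=1/2, L=0, J=1/2, parity odd.
ΔJ = 0, ±1 (not J=0↔0): J: 3/2 → 1/2, ΔJ = -1 — ✓.
ΔS = 0: S: 1/2 → 1/2 — ✓.
Parity must change: even → odd — ✓.
ΔL = 0, ±1 (not L=0↔0): L: 2 → 0, ΔL = -2 — ✗.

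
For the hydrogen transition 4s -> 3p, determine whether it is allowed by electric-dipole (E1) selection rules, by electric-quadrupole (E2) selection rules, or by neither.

E1

Δl = 1 − 0 = +1; l_i + l_f = 1.
E1 (Δl = ±1): satisfied.
E2 (Δl = 0,±2, l_i+l_f ≥ 2): not satisfied.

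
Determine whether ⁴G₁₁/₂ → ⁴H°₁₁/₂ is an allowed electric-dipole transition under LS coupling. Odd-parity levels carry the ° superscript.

Reading off the term symbols: S 3/2→3/2, L 4→5, J 11/2→11/2, parity even→odd.
Parity must change: even → odd — passes.
ΔS = 0: S: 3/2 → 3/2 — passes.
ΔL = 0, ±1 (not L=0↔0): L: 4 → 5, ΔL = +1 — passes.
ΔJ = 0, ±1 (not J=0↔0): J: 11/2 → 11/2, ΔJ = +0 — passes.
All four E1 rules are satisfied.

allowed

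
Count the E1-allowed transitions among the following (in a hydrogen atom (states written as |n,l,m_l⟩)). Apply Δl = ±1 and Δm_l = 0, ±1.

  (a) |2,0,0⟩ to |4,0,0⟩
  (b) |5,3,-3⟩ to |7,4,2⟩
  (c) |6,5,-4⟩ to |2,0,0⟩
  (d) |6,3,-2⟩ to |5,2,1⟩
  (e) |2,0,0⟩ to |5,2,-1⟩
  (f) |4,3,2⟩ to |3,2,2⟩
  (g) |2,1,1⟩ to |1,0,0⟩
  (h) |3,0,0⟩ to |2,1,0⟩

(a) forbidden — Δl = +0 (E1 requires Δl = ±1)
(b) forbidden — Δm_l = +5 (E1 requires Δm_l = 0, ±1)
(c) forbidden — Δl = -5 (E1 requires Δl = ±1); Δm_l = +4 (E1 requires Δm_l = 0, ±1)
(d) forbidden — Δm_l = +3 (E1 requires Δm_l = 0, ±1)
(e) forbidden — Δl = +2 (E1 requires Δl = ±1)
(f) allowed
(g) allowed
(h) allowed
Total allowed: 3 of 8.

3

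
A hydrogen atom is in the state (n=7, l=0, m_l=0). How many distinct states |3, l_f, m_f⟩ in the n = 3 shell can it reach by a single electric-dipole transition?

E1 requires Δl = ±1, so l_f ∈ {-1, 1}; with 0 ≤ l_f ≤ n_f−1 = 2, the allowed l_f values are {1}.
For l_f = 1: m_f ∈ {m_i−1, m_i, m_i+1} ∩ [−1, 1] = {-1, 0, 1} → 3 states.
Total: 3.

3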